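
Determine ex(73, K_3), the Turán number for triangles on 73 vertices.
ex(73, K_3) = ⌊73^2/4⌋ = 1332

Mantel (1907): a triangle-free graph on n vertices has at most ⌊n^2/4⌋ edges, with equality for the complete bipartite graph K_{⌊n/2⌋, ⌈n/2⌉}. For n = 73: ⌊73^2/4⌋ = ⌊5329/4⌋ = 1332. The extremal graph is K_{36, 37}, which has 36·37 = 1332 edges.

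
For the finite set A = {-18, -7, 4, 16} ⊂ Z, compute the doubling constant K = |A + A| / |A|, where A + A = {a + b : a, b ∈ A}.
K = |A + A| / |A| = 9/4

Enumerate A + A = {a + b : a, b ∈ A}. With |A| = 4, there are |A|^2 = 16 ordered sum pairs; collecting distinct values, A + A = {-36, -25, -14, -3, -2, 8, 9, 20, 32}, so |A + A| = 9. Thus K = 9/4. For comparison, the minimum possible |A + A| over all 4-element sets is 2·4 − 1 = 7 (so min K = 7/4), attained only by arithmetic progressions.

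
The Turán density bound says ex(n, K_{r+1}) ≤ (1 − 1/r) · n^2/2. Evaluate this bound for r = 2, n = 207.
Turán density bound = (1/2) · 207^2/2 = 42849/4 ≈ 10712.25

Turán's theorem: ex(n, K_{r+1}) is achieved by the complete r-partite Turán graph T(n, r) with parts as balanced as possible, and is at most (1 − 1/r) · n^2/2. For r = 2, n = 207: the density bound is (1/2) · 42849/2 = 42849/4 ≈ 10712.25. The integer-valued extremum is e(T(207, 2)) = 10712, which is strictly less than the density bound 42849/4 since 2 ∤ 207 (the parts of T(207, 2) cannot all be equal).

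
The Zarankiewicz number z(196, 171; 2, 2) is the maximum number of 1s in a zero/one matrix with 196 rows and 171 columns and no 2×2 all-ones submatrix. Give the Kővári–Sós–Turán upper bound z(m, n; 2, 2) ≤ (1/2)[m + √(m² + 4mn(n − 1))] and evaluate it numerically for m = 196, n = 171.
z(196, 171; 2, 2) ≤ (1/2)[196 + √(196² + 4·196·171·170)] = (1/2)[196 + √22829296] = 2487.0006

Kővári–Sós–Turán: let r_1, ..., r_196 be the row sums and z = Σ r_i the total number of 1s. Each pair of columns can share at most one row with both entries 1 (else a 2×2 all-ones block appears), so Σ_i C(r_i, 2) ≤ C(171, 2) = 14535. By convexity Σ_i C(r_i, 2) ≥ 196·C(z/196, 2) = z(z − 196)/(2·196), giving z² − 196z − 196·171·170 ≤ 0 and hence z ≤ (1/2)[196 + √(38416 + 4·5697720)] = (1/2)[196 + √22829296] ≈ (1/2)(196 + 4778.0013) = 2487.0006.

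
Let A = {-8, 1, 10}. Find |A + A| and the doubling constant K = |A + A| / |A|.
K = |A + A| / |A| = 5/3

Enumerate A + A = {a + b : a, b ∈ A}. With |A| = 3, there are |A|^2 = 9 ordered sum pairs; collecting distinct values, A + A = {-16, -7, 2, 11, 20}, so |A + A| = 5. Thus K = 5/3. Here |A + A| = 2|A| − 1 = 5, the minimum possible — so K = 5/3 is minimal, which holds iff A is an arithmetic progression.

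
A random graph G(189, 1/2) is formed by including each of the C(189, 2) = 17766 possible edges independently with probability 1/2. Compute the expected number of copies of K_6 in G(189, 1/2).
E[# K_6] = C(189, 6) · (1/2)^C(6, 2) = 58429377468 / 2^15 = 14607344367/8192 ≈ 1783123.091675

For each 6-subset S of vertices (there are C(189, 6) = 58429377468 such S), let X_S = 1 if S induces a K_6 (all C(6, 2) = 15 edges present). Then P(X_S = 1) = (1/2)^15 = 1/32768. By linearity of expectation, E[# K_6] = C(189, 6) · (1/2)^15 = 58429377468 / 32768 = 14607344367/8192 ≈ 1783123.091675.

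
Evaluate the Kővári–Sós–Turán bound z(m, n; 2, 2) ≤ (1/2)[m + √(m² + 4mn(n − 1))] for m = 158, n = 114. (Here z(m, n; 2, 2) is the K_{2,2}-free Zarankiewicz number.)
z(158, 114; 2, 2) ≤ (1/2)[158 + √(158² + 4·158·114·113)] = (1/2)[158 + √8166388] = 1507.8446

Kővári–Sós–Turán: let r_1, ..., r_158 be the row sums and z = Σ r_i the total number of 1s. Each pair of columns can share at most one row with both entries 1 (else a 2×2 all-ones block appears), so Σ_i C(r_i, 2) ≤ C(114, 2) = 6441. By convexity Σ_i C(r_i, 2) ≥ 158·C(z/158, 2) = z(z − 158)/(2·158), giving z² − 158z − 158·114·113 ≤ 0 and hence z ≤ (1/2)[158 + √(24964 + 4·2035356)] = (1/2)[158 + √8166388] ≈ (1/2)(158 + 2857.6893) = 1507.8446.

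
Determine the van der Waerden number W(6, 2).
W(6, 2) = 6 + 1 = 7

A 2-term AP is any pair of integers, so a monochromatic 2-AP exists iff some colour is used at least twice. With 6 colours, the colouring i ↦ i on {1, ..., 6} uses each colour once, avoiding any monochromatic pair, so W(6, 2) > 6. For {1, ..., 7}, pigeonhole forces two integers of the same colour, which form a monochromatic 2-AP. Hence W(6, 2) = 7.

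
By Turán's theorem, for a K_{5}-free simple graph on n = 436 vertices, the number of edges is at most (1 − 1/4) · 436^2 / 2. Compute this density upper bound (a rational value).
Turán density bound = (3/4) · 436^2/2 = 71286

Turán's theorem: ex(n, K_{r+1}) is achieved by the complete r-partite Turán graph T(n, r) with parts as balanced as possible, and is at most (1 − 1/r) · n^2/2. For r = 4, n = 436: the density bound is (3/4) · 190096/2 = 71286. Since 4 ∣ 436, the Turán graph T(436, 4) has parts of equal size 109, and its edge count e(T(436, 4)) = 71286 attains the density bound exactly.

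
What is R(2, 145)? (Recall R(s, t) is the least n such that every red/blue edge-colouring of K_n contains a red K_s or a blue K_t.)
R(2, 145) = 145

R(2, k) = k for all k ≥ 2: in a 2-colouring of K_k, either some edge is red (a red K_2) or all edges are blue (a blue K_k). And K_{144} coloured all-blue has no blue K_145, so R(2, 145) > 144. Hence R(2, 145) = 145.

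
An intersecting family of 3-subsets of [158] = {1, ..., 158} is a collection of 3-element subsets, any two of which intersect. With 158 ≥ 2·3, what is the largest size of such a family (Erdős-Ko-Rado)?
max |F| = C(157, 2) = 12246

The Erdős-Ko-Rado theorem states: for n ≥ 2k, an intersecting family of k-subsets of an n-element set has size at most C(n − 1, k − 1), with equality for 'star' families {A ⊆ [n] : |A| = k, i ∈ A} (fix an element i). For n = 158, k = 3: C(157, 2) = 12246.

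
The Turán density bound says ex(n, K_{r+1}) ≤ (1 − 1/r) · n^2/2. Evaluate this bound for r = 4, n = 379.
Turán density bound = (3/4) · 379^2/2 = 430923/8 ≈ 53865.375

Turán's theorem: ex(n, K_{r+1}) is achieved by the complete r-partite Turán graph T(n, r) with parts as balanced as possible, and is at most (1 − 1/r) · n^2/2. For r = 4, n = 379: the density bound is (3/4) · 143641/2 = 430923/8 ≈ 53865.375. The integer-valued extremum is e(T(379, 4)) = 53865, which is strictly less than the density bound 430923/8 since 4 ∤ 379 (the parts of T(379, 4) cannot all be equal).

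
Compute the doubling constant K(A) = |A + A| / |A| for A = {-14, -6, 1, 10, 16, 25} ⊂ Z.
K = |A + A| / |A| = 18/6 = 3

Enumerate A + A = {a + b : a, b ∈ A}. With |A| = 6, there are |A|^2 = 36 ordered sum pairs; collecting distinct values, A + A = {-28, -20, -13, -12, -5, -4, 2, 4, 10, 11, 17, 19, 20, 26, 32, 35, 41, 50}, so |A + A| = 18. Thus K = 18/6 = 3. For comparison, the minimum possible |A + A| over all 6-element sets is 2·6 − 1 = 11 (so min K = 11/6), attained only by arithmetic progressions.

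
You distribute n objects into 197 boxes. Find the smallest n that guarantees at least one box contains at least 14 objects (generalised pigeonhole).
n = (14 − 1)·197 + 1 = 2562

By the generalised pigeonhole principle, to guarantee some box contains ≥ r objects we need more than (r − 1) · k objects total. Threshold: n = (r − 1) · k + 1. With r = 14 and k = 197: n = 13 · 197 + 1 = 2561 + 1 = 2562. For n = 2561 = 13 · 197, we can put exactly 13 objects in every box, avoiding 14 in any single one — so 2562 is tight.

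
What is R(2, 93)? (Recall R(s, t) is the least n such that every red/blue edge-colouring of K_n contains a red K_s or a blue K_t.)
R(2, 93) = 93

R(2, k) = k for all k ≥ 2: in a 2-colouring of K_k, either some edge is red (a red K_2) or all edges are blue (a blue K_k). And K_{92} coloured all-blue has no blue K_93, so R(2, 93) > 92. Hence R(2, 93) = 93.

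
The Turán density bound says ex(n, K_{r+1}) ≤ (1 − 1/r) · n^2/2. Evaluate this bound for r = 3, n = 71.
Turán density bound = (2/3) · 71^2/2 = 5041/3 ≈ 1680.3333

Turán's theorem: ex(n, K_{r+1}) is achieved by the complete r-partite Turán graph T(n, r) with parts as balanced as possible, and is at most (1 − 1/r) · n^2/2. For r = 3, n = 71: the density bound is (2/3) · 5041/2 = 5041/3 ≈ 1680.3333. The integer-valued extremum is e(T(71, 3)) = 1680, which is strictly less than the density bound 5041/3 since 3 ∤ 71 (the parts of T(71, 3) cannot all be equal).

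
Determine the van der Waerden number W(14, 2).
W(14, 2) = 14 + 1 = 15

A 2-term AP is any pair of integers, so a monochromatic 2-AP exists iff some colour is used at least twice. With 14 colours, the colouring i ↦ i on {1, ..., 14} uses each colour once, avoiding any monochromatic pair, so W(14, 2) > 14. For {1, ..., 15}, pigeonhole forces two integers of the same colour, which form a monochromatic 2-AP. Hence W(14, 2) = 15.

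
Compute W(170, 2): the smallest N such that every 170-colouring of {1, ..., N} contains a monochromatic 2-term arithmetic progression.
W(170, 2) = 170 + 1 = 171

A 2-term AP is any pair of integers, so a monochromatic 2-AP exists iff some colour is used at least twice. With 170 colours, the colouring i ↦ i on {1, ..., 170} uses each colour once, avoiding any monochromatic pair, so W(170, 2) > 170. For {1, ..., 171}, pigeonhole forces two integers of the same colour, which form a monochromatic 2-AP. Hence W(170, 2) = 171.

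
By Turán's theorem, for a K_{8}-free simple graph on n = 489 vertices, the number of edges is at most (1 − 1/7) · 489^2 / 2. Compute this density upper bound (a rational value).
Turán density bound = (6/7) · 489^2/2 = 717363/7 ≈ 102480.4286

Turán's theorem: ex(n, K_{r+1}) is achieved by the complete r-partite Turán graph T(n, r) with parts as balanced as possible, and is at most (1 − 1/r) · n^2/2. For r = 7, n = 489: the density bound is (6/7) · 239121/2 = 717363/7 ≈ 102480.4286. The integer-valued extremum is e(T(489, 7)) = 102480, which is strictly less than the density bound 717363/7 since 7 ∤ 489 (the parts of T(489, 7) cannot all be equal).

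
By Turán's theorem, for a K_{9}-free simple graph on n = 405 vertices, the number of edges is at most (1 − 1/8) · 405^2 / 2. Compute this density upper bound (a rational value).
Turán density bound = (7/8) · 405^2/2 = 1148175/16 ≈ 71760.9375

Turán's theorem: ex(n, K_{r+1}) is achieved by the complete r-partite Turán graph T(n, r) with parts as balanced as possible, and is at most (1 − 1/r) · n^2/2. For r = 8, n = 405: the density bound is (7/8) · 164025/2 = 1148175/16 ≈ 71760.9375. The integer-valued extremum is e(T(405, 8)) = 71760, which is strictly less than the density bound 1148175/16 since 8 ∤ 405 (the parts of T(405, 8) cannot all be equal).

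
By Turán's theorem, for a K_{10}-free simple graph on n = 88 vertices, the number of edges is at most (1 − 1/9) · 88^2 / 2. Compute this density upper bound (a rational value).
Turán density bound = (8/9) · 88^2/2 = 30976/9 ≈ 3441.7778

Turán's theorem: ex(n, K_{r+1}) is achieved by the complete r-partite Turán graph T(n, r) with parts as balanced as possible, and is at most (1 − 1/r) · n^2/2. For r = 9, n = 88: the density bound is (8/9) · 7744/2 = 30976/9 ≈ 3441.7778. The integer-valued extremum is e(T(88, 9)) = 3441, which is strictly less than the density bound 30976/9 since 9 ∤ 88 (the parts of T(88, 9) cannot all be equal).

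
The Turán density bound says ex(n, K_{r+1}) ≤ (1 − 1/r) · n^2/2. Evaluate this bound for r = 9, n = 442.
Turán density bound = (8/9) · 442^2/2 = 781456/9 ≈ 86828.4444

Turán's theorem: ex(n, K_{r+1}) is achieved by the complete r-partite Turán graph T(n, r) with parts as balanced as possible, and is at most (1 − 1/r) · n^2/2. For r = 9, n = 442: the density bound is (8/9) · 195364/2 = 781456/9 ≈ 86828.4444. The integer-valued extremum is e(T(442, 9)) = 86828, which is strictly less than the density bound 781456/9 since 9 ∤ 442 (the parts of T(442, 9) cannot all be equal).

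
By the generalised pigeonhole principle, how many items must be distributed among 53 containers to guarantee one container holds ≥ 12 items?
n = (12 − 1)·53 + 1 = 584

By the generalised pigeonhole principle, to guarantee some box contains ≥ r objects we need more than (r − 1) · k objects total. Threshold: n = (r − 1) · k + 1. With r = 12 and k = 53: n = 11 · 53 + 1 = 583 + 1 = 584. For n = 583 = 11 · 53, we can put exactly 11 objects in every box, avoiding 12 in any single one — so 584 is tight.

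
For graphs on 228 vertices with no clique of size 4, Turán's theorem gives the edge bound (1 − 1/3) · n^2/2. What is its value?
Turán density bound = (2/3) · 228^2/2 = 17328

Turán's theorem: ex(n, K_{r+1}) is achieved by the complete r-partite Turán graph T(n, r) with parts as balanced as possible, and is at most (1 − 1/r) · n^2/2. For r = 3, n = 228: the density bound is (2/3) · 51984/2 = 17328. Since 3 ∣ 228, the Turán graph T(228, 3) has parts of equal size 76, and its edge count e(T(228, 3)) = 17328 attains the density bound exactly.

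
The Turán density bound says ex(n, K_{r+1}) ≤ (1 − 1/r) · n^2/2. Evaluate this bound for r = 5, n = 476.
Turán density bound = (4/5) · 476^2/2 = 453152/5 ≈ 90630.4

Turán's theorem: ex(n, K_{r+1}) is achieved by the complete r-partite Turán graph T(n, r) with parts as balanced as possible, and is at most (1 − 1/r) · n^2/2. For r = 5, n = 476: the density bound is (4/5) · 226576/2 = 453152/5 ≈ 90630.4. The integer-valued extremum is e(T(476, 5)) = 90630, which is strictly less than the density bound 453152/5 since 5 ∤ 476 (the parts of T(476, 5) cannot all be equal).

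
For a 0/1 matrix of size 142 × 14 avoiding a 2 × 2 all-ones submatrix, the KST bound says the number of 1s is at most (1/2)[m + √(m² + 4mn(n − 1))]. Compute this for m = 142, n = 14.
z(142, 14; 2, 2) ≤ (1/2)[142 + √(142² + 4·142·14·13)] = (1/2)[142 + √123540] = 246.7413

Kővári–Sós–Turán: let r_1, ..., r_142 be the row sums and z = Σ r_i the total number of 1s. Each pair of columns can share at most one row with both entries 1 (else a 2×2 all-ones block appears), so Σ_i C(r_i, 2) ≤ C(14, 2) = 91. By convexity Σ_i C(r_i, 2) ≥ 142·C(z/142, 2) = z(z − 142)/(2·142), giving z² − 142z − 142·14·13 ≤ 0 and hence z ≤ (1/2)[142 + √(20164 + 4·25844)] = (1/2)[142 + √123540] ≈ (1/2)(142 + 351.4826) = 246.7413.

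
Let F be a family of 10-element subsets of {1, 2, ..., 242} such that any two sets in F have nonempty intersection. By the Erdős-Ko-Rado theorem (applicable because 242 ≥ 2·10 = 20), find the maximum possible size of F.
max |F| = C(241, 9) = 6497407405685690

The Erdős-Ko-Rado theorem states: for n ≥ 2k, an intersecting family of k-subsets of an n-element set has size at most C(n − 1, k − 1), with equality for 'star' families {A ⊆ [n] : |A| = k, i ∈ A} (fix an element i). For n = 242, k = 10: C(241, 9) = 6497407405685690.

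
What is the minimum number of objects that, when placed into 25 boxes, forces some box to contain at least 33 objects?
n = (33 − 1)·25 + 1 = 801

By the generalised pigeonhole principle, to guarantee some box contains ≥ r objects we need more than (r − 1) · k objects total. Threshold: n = (r − 1) · k + 1. With r = 33 and k = 25: n = 32 · 25 + 1 = 800 + 1 = 801. For n = 800 = 32 · 25, we can put exactly 32 objects in every box, avoiding 33 in any single one — so 801 is tight.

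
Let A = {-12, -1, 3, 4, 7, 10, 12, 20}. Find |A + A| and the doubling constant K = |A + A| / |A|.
K = |A + A| / |A| = 29/8

Enumerate A + A = {a + b : a, b ∈ A}. With |A| = 8, there are |A|^2 = 64 ordered sum pairs; collecting distinct values, A + A = {-24, -13, -9, -8, -5, -2, 0, 2, 3, 6, 7, 8, 9, 10, 11, 13, 14, 15, 16, 17, 19, 20, 22, 23, 24, 27, 30, 32, 40}, so |A + A| = 29. Thus K = 29/8. For comparison, the minimum possible |A + A| over all 8-element sets is 2·8 − 1 = 15 (so min K = 15/8), attained only by arithmetic progressions.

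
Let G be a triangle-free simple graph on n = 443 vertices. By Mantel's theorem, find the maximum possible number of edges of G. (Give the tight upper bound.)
ex(443, K_3) = ⌊443^2/4⌋ = 49062

Mantel (1907): a triangle-free graph on n vertices has at most ⌊n^2/4⌋ edges, with equality for the complete bipartite graph K_{⌊n/2⌋, ⌈n/2⌉}. For n = 443: ⌊443^2/4⌋ = ⌊196249/4⌋ = 49062. The extremal graph is K_{221, 222}, which has 221·222 = 49062 edges.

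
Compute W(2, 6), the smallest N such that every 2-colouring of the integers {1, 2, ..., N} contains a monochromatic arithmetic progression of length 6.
W(2, 6) = 1132

This is a classical value, W(2, 6) = 1132, established by combining an explicit 2-colouring of {1, ..., 1131} with no monochromatic 6-AP (giving the lower bound W(2, 6) > 1131) and a finite case analysis / exhaustive computer search showing every 2-colouring of {1, ..., 1132} has such an AP.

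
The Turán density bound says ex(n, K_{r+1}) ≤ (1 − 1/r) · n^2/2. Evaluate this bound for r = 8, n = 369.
Turán density bound = (7/8) · 369^2/2 = 953127/16 ≈ 59570.4375

Turán's theorem: ex(n, K_{r+1}) is achieved by the complete r-partite Turán graph T(n, r) with parts as balanced as possible, and is at most (1 − 1/r) · n^2/2. For r = 8, n = 369: the density bound is (7/8) · 136161/2 = 953127/16 ≈ 59570.4375. The integer-valued extremum is e(T(369, 8)) = 59570, which is strictly less than the density bound 953127/16 since 8 ∤ 369 (the parts of T(369, 8) cannot all be equal).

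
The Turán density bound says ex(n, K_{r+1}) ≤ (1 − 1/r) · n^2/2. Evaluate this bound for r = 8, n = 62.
Turán density bound = (7/8) · 62^2/2 = 6727/4 ≈ 1681.75

Turán's theorem: ex(n, K_{r+1}) is achieved by the complete r-partite Turán graph T(n, r) with parts as balanced as possible, and is at most (1 − 1/r) · n^2/2. For r = 8, n = 62: the density bound is (7/8) · 3844/2 = 6727/4 ≈ 1681.75. The integer-valued extremum is e(T(62, 8)) = 1681, which is strictly less than the density bound 6727/4 since 8 ∤ 62 (the parts of T(62, 8) cannot all be equal).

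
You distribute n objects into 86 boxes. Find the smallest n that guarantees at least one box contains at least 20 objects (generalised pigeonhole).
n = (20 − 1)·86 + 1 = 1635

By the generalised pigeonhole principle, to guarantee some box contains ≥ r objects we need more than (r − 1) · k objects total. Threshold: n = (r − 1) · k + 1. With r = 20 and k = 86: n = 19 · 86 + 1 = 1634 + 1 = 1635. For n = 1634 = 19 · 86, we can put exactly 19 objects in every box, avoiding 20 in any single one — so 1635 is tight.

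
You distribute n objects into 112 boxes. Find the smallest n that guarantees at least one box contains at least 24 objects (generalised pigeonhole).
n = (24 − 1)·112 + 1 = 2577

By the generalised pigeonhole principle, to guarantee some box contains ≥ r objects we need more than (r − 1) · k objects total. Threshold: n = (r − 1) · k + 1. With r = 24 and k = 112: n = 23 · 112 + 1 = 2576 + 1 = 2577. For n = 2576 = 23 · 112, we can put exactly 23 objects in every box, avoiding 24 in any single one — so 2577 is tight.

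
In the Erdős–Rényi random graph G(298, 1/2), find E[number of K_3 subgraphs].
E[# K_3] = C(298, 3) · (1/2)^C(3, 2) = 4366296 / 2^3 = 545787

For each 3-subset S of vertices (there are C(298, 3) = 4366296 such S), let X_S = 1 if S induces a K_3 (all C(3, 2) = 3 edges present). Then P(X_S = 1) = (1/2)^3 = 1/8. By linearity of expectation, E[# K_3] = C(298, 3) · (1/2)^3 = 4366296 / 8 = 545787.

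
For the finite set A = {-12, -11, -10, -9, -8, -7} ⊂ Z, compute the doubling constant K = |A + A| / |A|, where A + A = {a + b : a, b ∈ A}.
K = |A + A| / |A| = 11/6

Enumerate A + A = {a + b : a, b ∈ A}. With |A| = 6, there are |A|^2 = 36 ordered sum pairs; collecting distinct values, A + A = {-24, -23, -22, -21, -20, -19, -18, -17, -16, -15, -14}, so |A + A| = 11. Thus K = 11/6. Here |A + A| = 2|A| − 1 = 11, the minimum possible — so K = 11/6 is minimal, which holds iff A is an arithmetic progression.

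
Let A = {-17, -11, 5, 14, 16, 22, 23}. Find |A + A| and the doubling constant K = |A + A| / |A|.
K = |A + A| / |A| = 26/7

Enumerate A + A = {a + b : a, b ∈ A}. With |A| = 7, there are |A|^2 = 49 ordered sum pairs; collecting distinct values, A + A = {-34, -28, -22, -12, -6, -3, -1, 3, 5, 6, 10, 11, 12, 19, 21, 27, 28, 30, 32, 36, 37, 38, 39, 44, 45, 46}, so |A + A| = 26. Thus K = 26/7. For comparison, the minimum possible |A + A| over all 7-element sets is 2·7 − 1 = 13 (so min K = 13/7), attained only by arithmetic progressions.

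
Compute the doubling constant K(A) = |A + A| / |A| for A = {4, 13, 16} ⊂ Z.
K = |A + A| / |A| = 6/3 = 2

Enumerate A + A = {a + b : a, b ∈ A}. With |A| = 3, there are |A|^2 = 9 ordered sum pairs; collecting distinct values, A + A = {8, 17, 20, 26, 29, 32}, so |A + A| = 6. Thus K = 6/3 = 2. For comparison, the minimum possible |A + A| over all 3-element sets is 2·3 − 1 = 5 (so min K = 5/3), attained only by arithmetic progressions.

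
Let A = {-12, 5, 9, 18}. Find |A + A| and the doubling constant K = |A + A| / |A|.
K = |A + A| / |A| = 10/4 = 5/2

Enumerate A + A = {a + b : a, b ∈ A}. With |A| = 4, there are |A|^2 = 16 ordered sum pairs; collecting distinct values, A + A = {-24, -7, -3, 6, 10, 14, 18, 23, 27, 36}, so |A + A| = 10. Thus K = 10/4 = 5/2. For comparison, the minimum possible |A + A| over all 4-element sets is 2·4 − 1 = 7 (so min K = 7/4), attained only by arithmetic progressions.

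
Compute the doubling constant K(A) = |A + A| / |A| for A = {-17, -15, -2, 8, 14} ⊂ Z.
K = |A + A| / |A| = 15/5 = 3

Enumerate A + A = {a + b : a, b ∈ A}. With |A| = 5, there are |A|^2 = 25 ordered sum pairs; collecting distinct values, A + A = {-34, -32, -30, -19, -17, -9, -7, -4, -3, -1, 6, 12, 16, 22, 28}, so |A + A| = 15. Thus K = 15/5 = 3. For comparison, the minimum possible |A + A| over all 5-element sets is 2·5 − 1 = 9 (so min K = 9/5), attained only by arithmetic progressions.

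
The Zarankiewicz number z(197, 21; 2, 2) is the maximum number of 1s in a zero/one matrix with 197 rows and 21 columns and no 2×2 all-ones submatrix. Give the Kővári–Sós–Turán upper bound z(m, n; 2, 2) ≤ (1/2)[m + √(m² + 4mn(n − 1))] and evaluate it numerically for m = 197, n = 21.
z(197, 21; 2, 2) ≤ (1/2)[197 + √(197² + 4·197·21·20)] = (1/2)[197 + √369769] = 402.5432

Kővári–Sós–Turán: let r_1, ..., r_197 be the row sums and z = Σ r_i the total number of 1s. Each pair of columns can share at most one row with both entries 1 (else a 2×2 all-ones block appears), so Σ_i C(r_i, 2) ≤ C(21, 2) = 210. By convexity Σ_i C(r_i, 2) ≥ 197·C(z/197, 2) = z(z − 197)/(2·197), giving z² − 197z − 197·21·20 ≤ 0 and hence z ≤ (1/2)[197 + √(38809 + 4·82740)] = (1/2)[197 + √369769] ≈ (1/2)(197 + 608.0863) = 402.5432.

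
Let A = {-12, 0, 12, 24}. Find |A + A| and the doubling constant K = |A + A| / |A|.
K = |A + A| / |A| = 7/4

Enumerate A + A = {a + b : a, b ∈ A}. With |A| = 4, there are |A|^2 = 16 ordered sum pairs; collecting distinct values, A + A = {-24, -12, 0, 12, 24, 36, 48}, so |A + A| = 7. Thus K = 7/4. Here |A + A| = 2|A| − 1 = 7, the minimum possible — so K = 7/4 is minimal, which holds iff A is an arithmetic progression.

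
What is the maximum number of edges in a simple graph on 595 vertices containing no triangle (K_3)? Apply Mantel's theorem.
ex(595, K_3) = ⌊595^2/4⌋ = 88506

Mantel (1907): a triangle-free graph on n vertices has at most ⌊n^2/4⌋ edges, with equality for the complete bipartite graph K_{⌊n/2⌋, ⌈n/2⌉}. For n = 595: ⌊595^2/4⌋ = ⌊354025/4⌋ = 88506. The extremal graph is K_{297, 298}, which has 297·298 = 88506 edges.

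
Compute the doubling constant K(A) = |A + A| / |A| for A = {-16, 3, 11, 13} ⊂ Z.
K = |A + A| / |A| = 10/4 = 5/2

Enumerate A + A = {a + b : a, b ∈ A}. With |A| = 4, there are |A|^2 = 16 ordered sum pairs; collecting distinct values, A + A = {-32, -13, -5, -3, 6, 14, 16, 22, 24, 26}, so |A + A| = 10. Thus K = 10/4 = 5/2. For comparison, the minimum possible |A + A| over all 4-element sets is 2·4 − 1 = 7 (so min K = 7/4), attained only by arithmetic progressions.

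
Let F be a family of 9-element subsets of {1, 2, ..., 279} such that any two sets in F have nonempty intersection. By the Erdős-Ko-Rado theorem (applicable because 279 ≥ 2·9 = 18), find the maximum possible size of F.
max |F| = C(278, 8) = 799276827593530

The Erdős-Ko-Rado theorem states: for n ≥ 2k, an intersecting family of k-subsets of an n-element set has size at most C(n − 1, k − 1), with equality for 'star' families {A ⊆ [n] : |A| = k, i ∈ A} (fix an element i). For n = 279, k = 9: C(278, 8) = 799276827593530.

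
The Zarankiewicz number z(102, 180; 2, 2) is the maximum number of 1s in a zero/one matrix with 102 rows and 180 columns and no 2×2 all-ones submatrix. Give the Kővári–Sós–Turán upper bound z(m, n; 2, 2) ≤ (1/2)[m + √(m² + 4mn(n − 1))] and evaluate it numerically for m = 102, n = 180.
z(102, 180; 2, 2) ≤ (1/2)[102 + √(102² + 4·102·180·179)] = (1/2)[102 + √13156164] = 1864.5713

Kővári–Sós–Turán: let r_1, ..., r_102 be the row sums and z = Σ r_i the total number of 1s. Each pair of columns can share at most one row with both entries 1 (else a 2×2 all-ones block appears), so Σ_i C(r_i, 2) ≤ C(180, 2) = 16110. By convexity Σ_i C(r_i, 2) ≥ 102·C(z/102, 2) = z(z − 102)/(2·102), giving z² − 102z − 102·180·179 ≤ 0 and hence z ≤ (1/2)[102 + √(10404 + 4·3286440)] = (1/2)[102 + √13156164] ≈ (1/2)(102 + 3627.1427) = 1864.5713.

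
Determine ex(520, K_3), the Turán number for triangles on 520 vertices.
ex(520, K_3) = ⌊520^2/4⌋ = 67600

Mantel (1907): a triangle-free graph on n vertices has at most ⌊n^2/4⌋ edges, with equality for the complete bipartite graph K_{⌊n/2⌋, ⌈n/2⌉}. For n = 520: ⌊520^2/4⌋ = ⌊270400/4⌋ = 67600. The extremal graph is K_{260, 260}, which has 260·260 = 67600 edges.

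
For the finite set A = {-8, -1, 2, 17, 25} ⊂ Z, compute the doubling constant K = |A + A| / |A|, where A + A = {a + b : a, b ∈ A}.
K = |A + A| / |A| = 15/5 = 3

Enumerate A + A = {a + b : a, b ∈ A}. With |A| = 5, there are |A|^2 = 25 ordered sum pairs; collecting distinct values, A + A = {-16, -9, -6, -2, 1, 4, 9, 16, 17, 19, 24, 27, 34, 42, 50}, so |A + A| = 15. Thus K = 15/5 = 3. For comparison, the minimum possible |A + A| over all 5-element sets is 2·5 − 1 = 9 (so min K = 9/5), attained only by arithmetic progressions.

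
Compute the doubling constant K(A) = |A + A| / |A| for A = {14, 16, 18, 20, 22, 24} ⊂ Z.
K = |A + A| / |A| = 11/6

Enumerate A + A = {a + b : a, b ∈ A}. With |A| = 6, there are |A|^2 = 36 ordered sum pairs; collecting distinct values, A + A = {28, 30, 32, 34, 36, 38, 40, 42, 44, 46, 48}, so |A + A| = 11. Thus K = 11/6. Here |A + A| = 2|A| − 1 = 11, the minimum possible — so K = 11/6 is minimal, which holds iff A is an arithmetic progression.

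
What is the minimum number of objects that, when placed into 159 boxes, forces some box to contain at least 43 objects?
n = (43 − 1)·159 + 1 = 6679

By the generalised pigeonhole principle, to guarantee some box contains ≥ r objects we need more than (r − 1) · k objects total. Threshold: n = (r − 1) · k + 1. With r = 43 and k = 159: n = 42 · 159 + 1 = 6678 + 1 = 6679. For n = 6678 = 42 · 159, we can put exactly 42 objects in every box, avoiding 43 in any single one — so 6679 is tight.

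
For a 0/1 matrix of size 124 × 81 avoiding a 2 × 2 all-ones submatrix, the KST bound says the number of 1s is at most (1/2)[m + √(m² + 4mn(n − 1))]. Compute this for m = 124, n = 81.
z(124, 81; 2, 2) ≤ (1/2)[124 + √(124² + 4·124·81·80)] = (1/2)[124 + √3229456] = 960.5344

Kővári–Sós–Turán: let r_1, ..., r_124 be the row sums and z = Σ r_i the total number of 1s. Each pair of columns can share at most one row with both entries 1 (else a 2×2 all-ones block appears), so Σ_i C(r_i, 2) ≤ C(81, 2) = 3240. By convexity Σ_i C(r_i, 2) ≥ 124·C(z/124, 2) = z(z − 124)/(2·124), giving z² − 124z − 124·81·80 ≤ 0 and hence z ≤ (1/2)[124 + √(15376 + 4·803520)] = (1/2)[124 + √3229456] ≈ (1/2)(124 + 1797.0687) = 960.5344.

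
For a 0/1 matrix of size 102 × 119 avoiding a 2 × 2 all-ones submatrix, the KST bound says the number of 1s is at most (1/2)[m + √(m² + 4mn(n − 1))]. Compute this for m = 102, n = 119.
z(102, 119; 2, 2) ≤ (1/2)[102 + √(102² + 4·102·119·118)] = (1/2)[102 + √5739540] = 1248.8669

Kővári–Sós–Turán: let r_1, ..., r_102 be the row sums and z = Σ r_i the total number of 1s. Each pair of columns can share at most one row with both entries 1 (else a 2×2 all-ones block appears), so Σ_i C(r_i, 2) ≤ C(119, 2) = 7021. By convexity Σ_i C(r_i, 2) ≥ 102·C(z/102, 2) = z(z − 102)/(2·102), giving z² − 102z − 102·119·118 ≤ 0 and hence z ≤ (1/2)[102 + √(10404 + 4·1432284)] = (1/2)[102 + √5739540] ≈ (1/2)(102 + 2395.7337) = 1248.8669.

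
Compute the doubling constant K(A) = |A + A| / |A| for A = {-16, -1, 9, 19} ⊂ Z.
K = |A + A| / |A| = 9/4

Enumerate A + A = {a + b : a, b ∈ A}. With |A| = 4, there are |A|^2 = 16 ordered sum pairs; collecting distinct values, A + A = {-32, -17, -7, -2, 3, 8, 18, 28, 38}, so |A + A| = 9. Thus K = 9/4. For comparison, the minimum possible |A + A| over all 4-element sets is 2·4 − 1 = 7 (so min K = 7/4), attained only by arithmetic progressions.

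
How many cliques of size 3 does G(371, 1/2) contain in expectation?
E[# K_3] = C(371, 3) · (1/2)^C(3, 2) = 8442105 / 2^3 = 1055263.125

For each 3-subset S of vertices (there are C(371, 3) = 8442105 such S), let X_S = 1 if S induces a K_3 (all C(3, 2) = 3 edges present). Then P(X_S = 1) = (1/2)^3 = 1/8. By linearity of expectation, E[# K_3] = C(371, 3) · (1/2)^3 = 8442105 / 8 = 1055263.125.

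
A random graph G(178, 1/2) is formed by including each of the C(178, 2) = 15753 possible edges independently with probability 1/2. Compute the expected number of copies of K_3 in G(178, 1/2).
E[# K_3] = C(178, 3) · (1/2)^C(3, 2) = 924176 / 2^3 = 115522

For each 3-subset S of vertices (there are C(178, 3) = 924176 such S), let X_S = 1 if S induces a K_3 (all C(3, 2) = 3 edges present). Then P(X_S = 1) = (1/2)^3 = 1/8. By linearity of expectation, E[# K_3] = C(178, 3) · (1/2)^3 = 924176 / 8 = 115522.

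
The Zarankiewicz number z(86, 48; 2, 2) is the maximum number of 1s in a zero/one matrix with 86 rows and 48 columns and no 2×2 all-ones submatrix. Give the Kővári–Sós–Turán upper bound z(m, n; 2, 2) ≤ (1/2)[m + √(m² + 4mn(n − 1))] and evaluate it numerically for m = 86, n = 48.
z(86, 48; 2, 2) ≤ (1/2)[86 + √(86² + 4·86·48·47)] = (1/2)[86 + √783460] = 485.5664

Kővári–Sós–Turán: let r_1, ..., r_86 be the row sums and z = Σ r_i the total number of 1s. Each pair of columns can share at most one row with both entries 1 (else a 2×2 all-ones block appears), so Σ_i C(r_i, 2) ≤ C(48, 2) = 1128. By convexity Σ_i C(r_i, 2) ≥ 86·C(z/86, 2) = z(z − 86)/(2·86), giving z² − 86z − 86·48·47 ≤ 0 and hence z ≤ (1/2)[86 + √(7396 + 4·194016)] = (1/2)[86 + √783460] ≈ (1/2)(86 + 885.1328) = 485.5664.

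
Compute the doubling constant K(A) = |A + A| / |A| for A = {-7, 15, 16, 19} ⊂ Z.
K = |A + A| / |A| = 10/4 = 5/2

Enumerate A + A = {a + b : a, b ∈ A}. With |A| = 4, there are |A|^2 = 16 ordered sum pairs; collecting distinct values, A + A = {-14, 8, 9, 12, 30, 31, 32, 34, 35, 38}, so |A + A| = 10. Thus K = 10/4 = 5/2. For comparison, the minimum possible |A + A| over all 4-element sets is 2·4 − 1 = 7 (so min K = 7/4), attained only by arithmetic progressions.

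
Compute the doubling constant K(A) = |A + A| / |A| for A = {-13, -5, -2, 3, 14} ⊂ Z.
K = |A + A| / |A| = 13/5

Enumerate A + A = {a + b : a, b ∈ A}. With |A| = 5, there are |A|^2 = 25 ordered sum pairs; collecting distinct values, A + A = {-26, -18, -15, -10, -7, -4, -2, 1, 6, 9, 12, 17, 28}, so |A + A| = 13. Thus K = 13/5. For comparison, the minimum possible |A + A| over all 5-element sets is 2·5 − 1 = 9 (so min K = 9/5), attained only by arithmetic progressions.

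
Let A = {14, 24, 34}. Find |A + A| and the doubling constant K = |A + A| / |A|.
K = |A + A| / |A| = 5/3

Enumerate A + A = {a + b : a, b ∈ A}. With |A| = 3, there are |A|^2 = 9 ordered sum pairs; collecting distinct values, A + A = {28, 38, 48, 58, 68}, so |A + A| = 5. Thus K = 5/3. Here |A + A| = 2|A| − 1 = 5, the minimum possible — so K = 5/3 is minimal, which holds iff A is an arithmetic progression.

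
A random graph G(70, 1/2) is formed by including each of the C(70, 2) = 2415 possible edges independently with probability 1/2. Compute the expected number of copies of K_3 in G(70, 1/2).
E[# K_3] = C(70, 3) · (1/2)^C(3, 2) = 54740 / 2^3 = 13685/2 = 6842.5

For each 3-subset S of vertices (there are C(70, 3) = 54740 such S), let X_S = 1 if S induces a K_3 (all C(3, 2) = 3 edges present). Then P(X_S = 1) = (1/2)^3 = 1/8. By linearity of expectation, E[# K_3] = C(70, 3) · (1/2)^3 = 54740 / 8 = 13685/2 = 6842.5.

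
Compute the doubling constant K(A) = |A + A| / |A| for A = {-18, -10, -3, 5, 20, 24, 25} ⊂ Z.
K = |A + A| / |A| = 25/7

Enumerate A + A = {a + b : a, b ∈ A}. With |A| = 7, there are |A|^2 = 49 ordered sum pairs; collecting distinct values, A + A = {-36, -28, -21, -20, -13, -6, -5, 2, 6, 7, 10, 14, 15, 17, 21, 22, 25, 29, 30, 40, 44, 45, 48, 49, 50}, so |A + A| = 25. Thus K = 25/7. For comparison, the minimum possible |A + A| over all 7-element sets is 2·7 − 1 = 13 (so min K = 13/7), attained only by arithmetic progressions.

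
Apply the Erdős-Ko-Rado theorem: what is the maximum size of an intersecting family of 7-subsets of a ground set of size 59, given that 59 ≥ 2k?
max |F| = C(58, 6) = 40475358

Erdős-Ko-Rado (1961): when n ≥ 2k, max |F| = C(n−1, k−1). The bound is attained by the star {A : i ∈ A} for any fixed i ∈ [n]. Here C(59−1, 7−1) = C(58, 6) = 40475358.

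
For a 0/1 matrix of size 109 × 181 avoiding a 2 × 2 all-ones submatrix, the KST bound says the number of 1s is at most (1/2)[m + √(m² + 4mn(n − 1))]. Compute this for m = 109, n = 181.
z(109, 181; 2, 2) ≤ (1/2)[109 + √(109² + 4·109·181·180)] = (1/2)[109 + √14216761] = 1939.756

Kővári–Sós–Turán: let r_1, ..., r_109 be the row sums and z = Σ r_i the total number of 1s. Each pair of columns can share at most one row with both entries 1 (else a 2×2 all-ones block appears), so Σ_i C(r_i, 2) ≤ C(181, 2) = 16290. By convexity Σ_i C(r_i, 2) ≥ 109·C(z/109, 2) = z(z − 109)/(2·109), giving z² − 109z − 109·181·180 ≤ 0 and hence z ≤ (1/2)[109 + √(11881 + 4·3551220)] = (1/2)[109 + √14216761] ≈ (1/2)(109 + 3770.512) = 1939.756.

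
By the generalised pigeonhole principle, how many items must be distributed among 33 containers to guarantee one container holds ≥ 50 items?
n = (50 − 1)·33 + 1 = 1618

By the generalised pigeonhole principle, to guarantee some box contains ≥ r objects we need more than (r − 1) · k objects total. Threshold: n = (r − 1) · k + 1. With r = 50 and k = 33: n = 49 · 33 + 1 = 1617 + 1 = 1618. For n = 1617 = 49 · 33, we can put exactly 49 objects in every box, avoiding 50 in any single one — so 1618 is tight.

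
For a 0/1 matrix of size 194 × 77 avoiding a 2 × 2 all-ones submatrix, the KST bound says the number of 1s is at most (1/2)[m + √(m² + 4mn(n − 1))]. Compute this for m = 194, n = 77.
z(194, 77; 2, 2) ≤ (1/2)[194 + √(194² + 4·194·77·76)] = (1/2)[194 + √4578788] = 1166.9051

Kővári–Sós–Turán: let r_1, ..., r_194 be the row sums and z = Σ r_i the total number of 1s. Each pair of columns can share at most one row with both entries 1 (else a 2×2 all-ones block appears), so Σ_i C(r_i, 2) ≤ C(77, 2) = 2926. By convexity Σ_i C(r_i, 2) ≥ 194·C(z/194, 2) = z(z − 194)/(2·194), giving z² − 194z − 194·77·76 ≤ 0 and hence z ≤ (1/2)[194 + √(37636 + 4·1135288)] = (1/2)[194 + √4578788] ≈ (1/2)(194 + 2139.8103) = 1166.9051.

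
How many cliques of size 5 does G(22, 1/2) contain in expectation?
E[# K_5] = C(22, 5) · (1/2)^C(5, 2) = 26334 / 2^10 = 13167/512 ≈ 25.716797

For each 5-subset S of vertices (there are C(22, 5) = 26334 such S), let X_S = 1 if S induces a K_5 (all C(5, 2) = 10 edges present). Then P(X_S = 1) = (1/2)^10 = 1/1024. By linearity of expectation, E[# K_5] = C(22, 5) · (1/2)^10 = 26334 / 1024 = 13167/512 ≈ 25.716797.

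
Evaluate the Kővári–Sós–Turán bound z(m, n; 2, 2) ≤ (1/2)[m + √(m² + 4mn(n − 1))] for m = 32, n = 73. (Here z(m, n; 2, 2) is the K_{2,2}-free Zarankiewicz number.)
z(32, 73; 2, 2) ≤ (1/2)[32 + √(32² + 4·32·73·72)] = (1/2)[32 + √673792] = 426.4242

Kővári–Sós–Turán: let r_1, ..., r_32 be the row sums and z = Σ r_i the total number of 1s. Each pair of columns can share at most one row with both entries 1 (else a 2×2 all-ones block appears), so Σ_i C(r_i, 2) ≤ C(73, 2) = 2628. By convexity Σ_i C(r_i, 2) ≥ 32·C(z/32, 2) = z(z − 32)/(2·32), giving z² − 32z − 32·73·72 ≤ 0 and hence z ≤ (1/2)[32 + √(1024 + 4·168192)] = (1/2)[32 + √673792] ≈ (1/2)(32 + 820.8483) = 426.4242.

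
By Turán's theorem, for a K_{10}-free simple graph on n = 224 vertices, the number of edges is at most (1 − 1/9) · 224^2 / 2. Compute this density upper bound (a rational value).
Turán density bound = (8/9) · 224^2/2 = 200704/9 ≈ 22300.4444

Turán's theorem: ex(n, K_{r+1}) is achieved by the complete r-partite Turán graph T(n, r) with parts as balanced as possible, and is at most (1 − 1/r) · n^2/2. For r = 9, n = 224: the density bound is (8/9) · 50176/2 = 200704/9 ≈ 22300.4444. The integer-valued extremum is e(T(224, 9)) = 22300, which is strictly less than the density bound 200704/9 since 9 ∤ 224 (the parts of T(224, 9) cannot all be equal).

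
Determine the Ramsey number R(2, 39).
R(2, 39) = 39

R(2, k) = k for all k ≥ 2: in a 2-colouring of K_k, either some edge is red (a red K_2) or all edges are blue (a blue K_k). And K_{38} coloured all-blue has no blue K_39, so R(2, 39) > 38. Hence R(2, 39) = 39.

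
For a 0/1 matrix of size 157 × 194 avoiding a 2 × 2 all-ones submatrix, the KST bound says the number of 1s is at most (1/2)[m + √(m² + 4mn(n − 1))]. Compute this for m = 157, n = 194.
z(157, 194; 2, 2) ≤ (1/2)[157 + √(157² + 4·157·194·193)] = (1/2)[157 + √23538225] = 2504.3104

Kővári–Sós–Turán: let r_1, ..., r_157 be the row sums and z = Σ r_i the total number of 1s. Each pair of columns can share at most one row with both entries 1 (else a 2×2 all-ones block appears), so Σ_i C(r_i, 2) ≤ C(194, 2) = 18721. By convexity Σ_i C(r_i, 2) ≥ 157·C(z/157, 2) = z(z − 157)/(2·157), giving z² − 157z − 157·194·193 ≤ 0 and hence z ≤ (1/2)[157 + √(24649 + 4·5878394)] = (1/2)[157 + √23538225] ≈ (1/2)(157 + 4851.6209) = 2504.3104.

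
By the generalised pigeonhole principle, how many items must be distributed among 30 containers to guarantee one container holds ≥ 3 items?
n = (3 − 1)·30 + 1 = 61

By the generalised pigeonhole principle, to guarantee some box contains ≥ r objects we need more than (r − 1) · k objects total. Threshold: n = (r − 1) · k + 1. With r = 3 and k = 30: n = 2 · 30 + 1 = 60 + 1 = 61. For n = 60 = 2 · 30, we can put exactly 2 objects in every box, avoiding 3 in any single one — so 61 is tight.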